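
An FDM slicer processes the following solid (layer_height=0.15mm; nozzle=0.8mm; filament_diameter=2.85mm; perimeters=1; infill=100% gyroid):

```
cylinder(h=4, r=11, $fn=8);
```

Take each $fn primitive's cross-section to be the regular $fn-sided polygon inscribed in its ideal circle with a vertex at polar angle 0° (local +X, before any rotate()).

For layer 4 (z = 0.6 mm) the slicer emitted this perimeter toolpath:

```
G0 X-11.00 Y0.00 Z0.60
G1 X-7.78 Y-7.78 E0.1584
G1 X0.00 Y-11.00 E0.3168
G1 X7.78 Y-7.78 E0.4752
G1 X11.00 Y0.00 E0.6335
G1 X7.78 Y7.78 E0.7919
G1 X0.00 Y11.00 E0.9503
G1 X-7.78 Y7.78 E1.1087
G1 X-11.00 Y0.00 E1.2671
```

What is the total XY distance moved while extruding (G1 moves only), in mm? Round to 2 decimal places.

Sum the Euclidean lengths of each G1 segment: total = 67.36 mm.

67.36 mm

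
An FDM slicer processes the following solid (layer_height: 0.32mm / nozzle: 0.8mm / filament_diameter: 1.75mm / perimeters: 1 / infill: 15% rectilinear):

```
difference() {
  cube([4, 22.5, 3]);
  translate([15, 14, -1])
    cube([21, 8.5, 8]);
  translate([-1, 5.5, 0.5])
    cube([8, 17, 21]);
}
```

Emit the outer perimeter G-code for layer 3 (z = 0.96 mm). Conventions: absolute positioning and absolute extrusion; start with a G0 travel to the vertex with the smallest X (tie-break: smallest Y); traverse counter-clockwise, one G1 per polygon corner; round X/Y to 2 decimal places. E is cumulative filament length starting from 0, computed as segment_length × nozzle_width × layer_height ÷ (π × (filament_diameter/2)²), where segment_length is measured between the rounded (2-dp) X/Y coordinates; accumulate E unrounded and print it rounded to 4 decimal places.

G0 X0.00 Y0.00 Z0.96
G1 X4.00 Y0.00 E0.4257
G1 X4.00 Y5.50 E1.0111
G1 X0.00 Y5.50 E1.4368
G1 X0.00 Y0.00 E2.0222

At z = 0.96 mm: the cube is present — its section is the full 4×22.5 rectangle; the 21×8.5 cube at (15, 14) contributes its full rectangle; the cube at (-1, 5.5) (footprint 8×17) is included at this height; Taking the first minus the rest: starting from the 4×22.5 cube, the 21×8.5 cube at (15, 14) misses the remaining region (no effect); the 8×17 cube at (-1, 5.5) partially overlaps it — only the 68.00 mm² overlap (of its 136.00 mm²) is removed, clipping the outline — 1 connected region. The outline is a single polygon with 4 vertices. Extrusion per mm of travel: 0.8 × 0.32 / (π × 0.875²) = 0.106432. Accumulating E over each segment gives final E = 2.0222.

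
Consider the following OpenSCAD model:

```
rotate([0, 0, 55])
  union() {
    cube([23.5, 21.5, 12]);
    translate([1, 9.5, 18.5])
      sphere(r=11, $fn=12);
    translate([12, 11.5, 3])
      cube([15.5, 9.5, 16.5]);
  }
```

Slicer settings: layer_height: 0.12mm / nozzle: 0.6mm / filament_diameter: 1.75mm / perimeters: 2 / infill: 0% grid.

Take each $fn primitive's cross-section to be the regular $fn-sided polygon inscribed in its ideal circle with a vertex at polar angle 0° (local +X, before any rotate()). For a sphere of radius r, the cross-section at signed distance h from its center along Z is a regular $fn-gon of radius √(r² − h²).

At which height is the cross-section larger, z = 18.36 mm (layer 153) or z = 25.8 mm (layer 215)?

layer 153 (z = 18.36 mm)

Layer 153 (z = 18.36): the cube does not reach this height (z outside [0, 12]); the sphere at (1, 9.5): section is a regular 12-gon, circumradius = √(r²−h²) = √(11²−0.14²) = 10.999 (area = (12/2)·10.999²·sin(360°/12) = 362.94 mm²); the 15.5×9.5 cube at (12, 11.5) contributes its full rectangle (area 147.25 mm²); Combining (union): the 2 present regions are separate (no shared area or edge), so areas and boundary lengths simply add and each stays a separate island — area = 510.19 mm²; (rotated 55° about Z; rotation is an isometry so areas/perimeters/island counts are preserved). So its area = 510.19 mm². Layer 215 (z = 25.8): the cube is not intersected at this z (z outside [0, 12]); the r=11 sphere at (1, 9.5) slices to a regular 12-gon of circumradius 8.229 (√(r²−h²) with h=7.3 from center) (area = (12/2)·8.229²·sin(360°/12) = 203.13 mm²); the cube at (12, 11.5) does not reach this height (z outside [3, 19.5]); Combining (union): only the r=11 sphere at (1, 9.5) is present, so the union is just that shape — area = 203.13 mm²; (whole slice rotated 55° about Z — lengths, areas and connectivity unchanged). So its area = 203.13 mm². Layer 153 is larger (510.19 vs 203.13 mm²).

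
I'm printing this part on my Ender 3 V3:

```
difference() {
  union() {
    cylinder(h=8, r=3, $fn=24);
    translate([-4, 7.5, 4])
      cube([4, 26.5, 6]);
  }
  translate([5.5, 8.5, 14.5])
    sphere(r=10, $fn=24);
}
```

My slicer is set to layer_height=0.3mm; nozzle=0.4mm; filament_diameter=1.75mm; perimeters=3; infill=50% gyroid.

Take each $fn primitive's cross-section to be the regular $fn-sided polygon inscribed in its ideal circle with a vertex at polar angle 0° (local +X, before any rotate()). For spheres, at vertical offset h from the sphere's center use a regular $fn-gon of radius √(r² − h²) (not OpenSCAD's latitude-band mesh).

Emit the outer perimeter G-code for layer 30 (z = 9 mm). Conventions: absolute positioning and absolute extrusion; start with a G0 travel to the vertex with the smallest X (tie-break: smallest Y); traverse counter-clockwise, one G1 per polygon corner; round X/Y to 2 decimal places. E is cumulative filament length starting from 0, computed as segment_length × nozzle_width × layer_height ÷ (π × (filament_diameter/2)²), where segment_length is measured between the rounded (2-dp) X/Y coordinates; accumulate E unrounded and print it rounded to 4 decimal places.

G0 X-4.00 Y7.50 Z9.00
G1 X-2.72 Y7.50 E0.0639
G1 X-2.85 Y8.50 E0.1142
G1 X-2.57 Y10.66 E0.2228
G1 X-1.73 Y12.68 E0.3320
G1 X-0.41 Y14.41 E0.4405
G1 X0.00 Y14.72 E0.4662
G1 X0.00 Y34.00 E1.4281
G1 X-4.00 Y34.00 E1.6276
G1 X-4.00 Y7.50 E2.9497

At z = 9 mm: the cylinder does not reach this height (z outside [0, 8]); the 4×26.5 cube at (-4, 7.5) contributes its full rectangle; Merging all regions: only the 4×26.5 cube at (-4, 7.5) is present, so the union is just that shape — 1 connected region; the sphere at (5.5, 8.5): section is a regular 24-gon, circumradius = √(r²−h²) = √(10²−5.5²) = 8.352; After the difference (first − rest): starting from the result so far, the r=10 sphere at (5.5, 8.5) partially overlaps it — only the 14.89 mm² overlap (of its 216.63 mm²) is removed, clipping the outline — 1 connected region. The outline is a single polygon with 9 vertices. Extrusion per mm of travel: 0.4 × 0.3 / (π × 0.875²) = 0.049890. Accumulating E over each segment gives final E = 2.9497.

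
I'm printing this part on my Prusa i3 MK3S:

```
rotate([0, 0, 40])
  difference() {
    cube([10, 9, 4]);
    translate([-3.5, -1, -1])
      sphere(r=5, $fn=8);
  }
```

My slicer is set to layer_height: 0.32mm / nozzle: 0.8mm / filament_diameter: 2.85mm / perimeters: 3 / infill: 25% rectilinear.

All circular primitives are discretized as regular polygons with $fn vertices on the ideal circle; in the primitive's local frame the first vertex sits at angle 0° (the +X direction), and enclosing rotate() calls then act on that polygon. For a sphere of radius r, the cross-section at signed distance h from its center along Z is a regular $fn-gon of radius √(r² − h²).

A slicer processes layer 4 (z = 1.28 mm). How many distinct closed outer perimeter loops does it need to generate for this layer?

1

At z = 1.28 mm: the cube (footprint 10×9) is included at this height; the r=5 sphere at (-3.5, -1) slices to a regular 8-gon of circumradius 4.450 (√(r²−h²) with h=2.28 from center); Subtracting the remaining from the first: starting from the 10×9 cube, the r=5 sphere at (-3.5, -1) partially overlaps it — only the 0.35 mm² overlap (of its 56.01 mm²) is removed, clipping the outline — 1 connected region; (whole slice rotated 40° about Z — lengths, areas and connectivity unchanged). The result has 1 disconnected region.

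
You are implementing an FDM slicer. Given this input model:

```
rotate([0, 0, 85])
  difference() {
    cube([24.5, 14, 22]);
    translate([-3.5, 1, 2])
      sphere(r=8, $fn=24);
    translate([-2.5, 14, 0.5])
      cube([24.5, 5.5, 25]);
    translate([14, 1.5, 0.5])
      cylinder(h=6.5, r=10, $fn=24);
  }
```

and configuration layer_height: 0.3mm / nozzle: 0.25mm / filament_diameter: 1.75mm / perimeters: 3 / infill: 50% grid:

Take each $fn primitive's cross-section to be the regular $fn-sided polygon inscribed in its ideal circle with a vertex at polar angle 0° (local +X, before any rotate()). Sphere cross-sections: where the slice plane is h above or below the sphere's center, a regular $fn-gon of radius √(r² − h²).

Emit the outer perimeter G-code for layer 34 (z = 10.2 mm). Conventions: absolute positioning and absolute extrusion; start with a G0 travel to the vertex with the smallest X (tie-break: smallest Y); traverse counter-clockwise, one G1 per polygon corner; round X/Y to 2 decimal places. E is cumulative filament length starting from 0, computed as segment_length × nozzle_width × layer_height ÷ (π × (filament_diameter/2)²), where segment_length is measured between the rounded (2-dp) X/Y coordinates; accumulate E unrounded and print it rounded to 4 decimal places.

G0 X-13.95 Y1.22 Z10.20
G1 X0.00 Y0.00 E0.4366
G1 X2.14 Y24.41 E1.2007
G1 X-11.81 Y25.63 E1.6373
G1 X-13.95 Y1.22 E2.4014

At z = 10.2 mm: the cube (footprint 24.5×14) is included at this height; the sphere at (-3.5, 1) is absent (|z−center|=8.200 > r=8); the 24.5×5.5 cube at (-2.5, 14) contributes its full rectangle; the cylinder at (14, 1.5) is not intersected at this z (z outside [0.5, 7]); After the difference (first − rest): starting from the 24.5×14 cube, the 24.5×5.5 cube at (-2.5, 14) misses the remaining region (no effect) — 1 connected region; (rotated 85° about Z; rotation is an isometry so areas/perimeters/island counts are preserved). The outline is a single polygon with 4 vertices. Extrusion per mm of travel: 0.25 × 0.3 / (π × 0.875²) = 0.031181. Accumulating E over each segment gives final E = 2.4014.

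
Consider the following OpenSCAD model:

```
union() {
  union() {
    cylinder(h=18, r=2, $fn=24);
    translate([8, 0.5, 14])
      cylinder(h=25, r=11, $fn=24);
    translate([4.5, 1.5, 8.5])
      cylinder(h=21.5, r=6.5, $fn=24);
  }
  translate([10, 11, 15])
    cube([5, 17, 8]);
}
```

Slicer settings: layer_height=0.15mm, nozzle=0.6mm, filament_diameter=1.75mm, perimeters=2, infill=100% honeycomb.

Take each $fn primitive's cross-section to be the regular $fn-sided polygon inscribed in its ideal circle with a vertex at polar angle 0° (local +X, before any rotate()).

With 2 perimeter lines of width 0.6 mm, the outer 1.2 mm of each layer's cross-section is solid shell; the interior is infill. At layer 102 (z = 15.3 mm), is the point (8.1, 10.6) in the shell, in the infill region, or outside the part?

At z = 15.3 mm: the r=2 cylinder gives a regular 24-gon of circumradius 2 (constant along its height); the r=11 cylinder at (8, 0.5) contributes a regular 24-gon of circumradius 11; the r=6.5 cylinder at (4.5, 1.5) contributes a regular 24-gon of circumradius 6.5; Merging all regions: the regions partially overlap (shared area 143.64 mm²), so overlapping operands fuse into one piece — 1 connected region; the cube at (10, 11) is present — its section is the full 5×17 rectangle; Combining (union): the regions partially overlap (shared area 0.17 mm²), so overlapping operands fuse into one piece — 1 connected region. Overall, the cross-section is a single solid region. The nearest boundary edge runs (8.00, 11.50)→(10.00, 11.24); distance from the point to it = 0.88 mm. The point is inside the cross-section, 0.88 mm from the nearest boundary — within the 1.2 mm shell band (2 × 0.6).

shell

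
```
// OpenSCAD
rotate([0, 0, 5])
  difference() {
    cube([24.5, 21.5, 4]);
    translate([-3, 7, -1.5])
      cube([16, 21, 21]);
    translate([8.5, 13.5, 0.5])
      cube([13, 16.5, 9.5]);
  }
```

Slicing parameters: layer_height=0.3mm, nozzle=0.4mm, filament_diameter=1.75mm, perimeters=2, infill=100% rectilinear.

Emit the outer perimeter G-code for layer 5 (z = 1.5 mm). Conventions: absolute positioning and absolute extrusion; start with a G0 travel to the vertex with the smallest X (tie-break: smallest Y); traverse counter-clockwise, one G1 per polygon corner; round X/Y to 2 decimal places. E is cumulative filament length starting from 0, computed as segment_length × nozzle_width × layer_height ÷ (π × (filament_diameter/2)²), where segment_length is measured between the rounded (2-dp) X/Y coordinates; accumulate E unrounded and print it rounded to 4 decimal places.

At z = 1.5 mm: the cube is present — its section is the full 24.5×21.5 rectangle; the cube at (-3, 7) is present — its section is the full 16×21 rectangle; the cube at (8.5, 13.5) (footprint 13×16.5) is included at this height; Taking the first minus the rest: starting from the 24.5×21.5 cube, the 16×21 cube at (-3, 7) partially overlaps it — only the 188.50 mm² overlap (of its 336.00 mm²) is removed, clipping the outline; the 13×16.5 cube at (8.5, 13.5) partially overlaps it — only the 68.00 mm² overlap (of its 214.50 mm²) is removed, clipping the outline — 1 connected region; (whole slice rotated 5° about Z — lengths, areas and connectivity unchanged). The outline is a single polygon with 8 vertices. Extrusion per mm of travel: 0.4 × 0.3 / (π × 0.875²) = 0.049890. Accumulating E over each segment gives final E = 4.5895.

G0 X-0.61 Y6.97 Z1.50
G1 X0.00 Y0.00 E0.3491
G1 X24.41 Y2.14 E1.5716
G1 X22.53 Y23.55 E2.6438
G1 X19.54 Y23.29 E2.7935
G1 X20.24 Y15.32 E3.1927
G1 X11.77 Y14.58 E3.6169
G1 X12.34 Y8.11 E3.9409
G1 X-0.61 Y6.97 E4.5895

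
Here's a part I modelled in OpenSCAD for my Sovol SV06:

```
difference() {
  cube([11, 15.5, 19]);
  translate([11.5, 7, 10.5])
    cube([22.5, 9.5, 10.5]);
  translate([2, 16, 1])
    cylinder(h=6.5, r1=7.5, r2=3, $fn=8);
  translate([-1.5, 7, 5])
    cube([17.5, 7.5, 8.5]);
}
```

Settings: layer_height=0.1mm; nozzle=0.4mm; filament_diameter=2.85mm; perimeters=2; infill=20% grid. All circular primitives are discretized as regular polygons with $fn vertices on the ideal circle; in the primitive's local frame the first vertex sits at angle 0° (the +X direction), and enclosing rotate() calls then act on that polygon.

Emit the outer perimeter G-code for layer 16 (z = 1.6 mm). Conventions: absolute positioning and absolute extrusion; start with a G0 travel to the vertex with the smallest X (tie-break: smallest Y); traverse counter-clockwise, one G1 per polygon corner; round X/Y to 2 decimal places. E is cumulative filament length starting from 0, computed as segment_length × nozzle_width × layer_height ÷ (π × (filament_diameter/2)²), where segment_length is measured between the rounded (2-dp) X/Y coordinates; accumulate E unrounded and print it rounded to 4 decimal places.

At z = 1.6 mm: the 11×15.5 cube contributes its full rectangle; the cube at (11.5, 7) does not reach this height (z outside [10.5, 21]); the cone at (2, 16) (r1=7.5→r2=3) has section circumradius 7.085 here — a regular 8-gon; the cube at (-1.5, 7) is not intersected at this z (z outside [5, 13.5]); Taking the first minus the rest: starting from the 11×15.5 cube, the cone at (2, 16) partially overlaps it — only the 44.34 mm² overlap (of its 141.96 mm²) is removed, clipping the outline — 1 connected region. The outline is a single polygon with 7 vertices. Extrusion per mm of travel: 0.4 × 0.1 / (π × 1.425²) = 0.006270. Accumulating E over each segment gives final E = 0.3187.

G0 X0.00 Y0.00 Z1.60
G1 X11.00 Y0.00 E0.0690
G1 X11.00 Y15.50 E0.1662
G1 X8.88 Y15.50 E0.1795
G1 X7.01 Y10.99 E0.2101
G1 X2.00 Y8.92 E0.2441
G1 X0.00 Y9.74 E0.2576
G1 X0.00 Y0.00 E0.3187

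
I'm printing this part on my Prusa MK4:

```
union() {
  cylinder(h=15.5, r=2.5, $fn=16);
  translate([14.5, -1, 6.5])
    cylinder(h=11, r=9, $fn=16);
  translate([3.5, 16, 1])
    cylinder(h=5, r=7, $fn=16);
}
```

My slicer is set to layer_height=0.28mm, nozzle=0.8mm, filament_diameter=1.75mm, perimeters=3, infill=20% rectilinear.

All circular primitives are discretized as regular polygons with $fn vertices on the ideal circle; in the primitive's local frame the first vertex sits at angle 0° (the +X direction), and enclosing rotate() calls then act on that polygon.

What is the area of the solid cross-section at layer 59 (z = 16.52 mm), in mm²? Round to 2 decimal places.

247.98 mm²

At z = 16.52 mm: the cylinder is absent (z outside [0, 15.5]); the r=9 cylinder at (14.5, -1) contributes a regular 16-gon of circumradius 9 (area = (16/2)·9.000²·sin(360°/16) = 247.98 mm²); the cylinder at (3.5, 16) is not intersected at this z (z outside [1, 6]); Combining (union): only the r=9 cylinder at (14.5, -1) is present, so the union is just that shape — area = 247.98 mm². Overall, the cross-section is a single solid region. Net area = 247.98 mm².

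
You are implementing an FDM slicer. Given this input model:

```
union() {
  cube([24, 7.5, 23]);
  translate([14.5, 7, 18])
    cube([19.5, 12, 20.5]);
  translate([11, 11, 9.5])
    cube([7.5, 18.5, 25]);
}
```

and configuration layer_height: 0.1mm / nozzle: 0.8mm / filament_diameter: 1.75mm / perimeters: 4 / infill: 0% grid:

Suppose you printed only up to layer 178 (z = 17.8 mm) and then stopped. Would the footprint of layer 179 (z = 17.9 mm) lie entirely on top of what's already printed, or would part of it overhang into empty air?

Compare the two slices. At z = 17.8: the cube is present — its section is the full 24×7.5 rectangle (area 180.00 mm²); the cube at (14.5, 7) is not intersected at this z (z outside [18, 38.5]); the cube at (11, 11) (footprint 7.5×18.5) is included at this height (area 138.75 mm²); Taking the union: the 2 present regions are separate (no shared area or edge), so areas and boundary lengths simply add and each stays a separate island — area = 318.75 mm². At z = 17.9: the cube is present — its section is the full 24×7.5 rectangle (area 180.00 mm²); the cube at (14.5, 7) does not reach this height (z outside [18, 38.5]); the cube at (11, 11) (footprint 7.5×18.5) is included at this height (area 138.75 mm²); Combining (union): the 2 present regions are separate (no shared area or edge), so areas and boundary lengths simply add and each stays a separate island — area = 318.75 mm². Checking containment: the cross-section at z = 17.9 is a subset of the cross-section at z = 17.8.

entirely on top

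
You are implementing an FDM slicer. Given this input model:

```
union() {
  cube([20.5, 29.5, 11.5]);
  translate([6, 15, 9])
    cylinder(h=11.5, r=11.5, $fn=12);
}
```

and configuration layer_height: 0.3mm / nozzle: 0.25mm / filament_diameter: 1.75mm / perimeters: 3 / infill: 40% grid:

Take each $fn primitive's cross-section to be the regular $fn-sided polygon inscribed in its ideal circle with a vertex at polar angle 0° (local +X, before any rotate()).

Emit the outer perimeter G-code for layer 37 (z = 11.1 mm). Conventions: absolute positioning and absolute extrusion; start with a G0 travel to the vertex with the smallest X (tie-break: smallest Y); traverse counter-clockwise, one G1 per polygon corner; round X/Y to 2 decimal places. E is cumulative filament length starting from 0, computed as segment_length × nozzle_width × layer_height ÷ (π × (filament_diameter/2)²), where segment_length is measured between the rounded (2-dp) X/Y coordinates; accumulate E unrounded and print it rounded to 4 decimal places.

G0 X-5.50 Y15.00 Z11.10
G1 X-3.96 Y9.25 E0.1856
G1 X0.00 Y5.29 E0.3602
G1 X0.00 Y0.00 E0.5252
G1 X20.50 Y0.00 E1.1644
G1 X20.50 Y29.50 E2.0843
G1 X0.00 Y29.50 E2.7235
G1 X0.00 Y24.71 E2.8728
G1 X-3.96 Y20.75 E3.0475
G1 X-5.50 Y15.00 E3.2331

At z = 11.1 mm: the 20.5×29.5 cube contributes its full rectangle; the r=11.5 cylinder at (6, 15) gives a regular 12-gon of circumradius 11.5 (constant along its height); Taking the union: the regions partially overlap (shared area 326.68 mm²), so overlapping operands fuse into one piece — 1 connected region. The outline is a single polygon with 9 vertices. Extrusion per mm of travel: 0.25 × 0.3 / (π × 0.875²) = 0.031181. Accumulating E over each segment gives final E = 3.2331.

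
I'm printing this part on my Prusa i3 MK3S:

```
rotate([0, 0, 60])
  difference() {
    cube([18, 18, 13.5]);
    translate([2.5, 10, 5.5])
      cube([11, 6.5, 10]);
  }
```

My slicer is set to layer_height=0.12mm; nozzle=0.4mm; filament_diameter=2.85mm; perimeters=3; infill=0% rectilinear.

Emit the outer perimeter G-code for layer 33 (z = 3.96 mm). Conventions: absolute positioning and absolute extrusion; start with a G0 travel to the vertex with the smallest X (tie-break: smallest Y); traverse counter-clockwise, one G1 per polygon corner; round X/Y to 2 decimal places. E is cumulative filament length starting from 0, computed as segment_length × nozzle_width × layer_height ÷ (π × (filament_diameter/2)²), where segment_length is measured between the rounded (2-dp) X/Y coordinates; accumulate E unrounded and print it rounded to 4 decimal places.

G0 X-15.59 Y9.00 Z3.96
G1 X0.00 Y0.00 E0.1354
G1 X9.00 Y15.59 E0.2709
G1 X-6.59 Y24.59 E0.4063
G1 X-15.59 Y9.00 E0.5418

At z = 3.96 mm: the cube is present — its section is the full 18×18 rectangle; the cube at (2.5, 10) is not intersected at this z (z outside [5.5, 15.5]); Taking the first minus the rest: none of the subtracted shapes is present at this height, so the 18×18 cube is unchanged — 1 connected region; (rotated 60° about Z; rotation is an isometry so areas/perimeters/island counts are preserved). The outline is a single polygon with 4 vertices. Extrusion per mm of travel: 0.4 × 0.12 / (π × 1.425²) = 0.007524. Accumulating E over each segment gives final E = 0.5418.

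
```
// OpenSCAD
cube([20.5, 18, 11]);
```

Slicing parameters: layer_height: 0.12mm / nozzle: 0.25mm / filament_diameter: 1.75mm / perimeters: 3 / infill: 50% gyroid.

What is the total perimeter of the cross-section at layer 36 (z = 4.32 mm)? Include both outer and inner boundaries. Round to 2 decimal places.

At z = 4.32 mm: the cube (footprint 20.5×18) is included at this height (perimeter 77.00 mm). Overall, the cross-section is a single solid region. Total boundary length (outer) = 77.00 mm.

77.00 mm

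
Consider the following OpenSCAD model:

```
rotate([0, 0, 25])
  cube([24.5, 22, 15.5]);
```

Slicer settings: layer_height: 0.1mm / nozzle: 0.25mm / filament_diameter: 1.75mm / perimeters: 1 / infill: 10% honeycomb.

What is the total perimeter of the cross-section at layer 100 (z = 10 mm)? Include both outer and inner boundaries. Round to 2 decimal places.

At z = 10 mm: the 24.5×22 cube contributes its full rectangle (perimeter 93.00 mm); (rotated 25° about Z; rotation is an isometry so areas/perimeters/island counts are preserved). Overall, the cross-section is a single solid region. Total boundary length (outer) = 93.00 mm.

93.00 mm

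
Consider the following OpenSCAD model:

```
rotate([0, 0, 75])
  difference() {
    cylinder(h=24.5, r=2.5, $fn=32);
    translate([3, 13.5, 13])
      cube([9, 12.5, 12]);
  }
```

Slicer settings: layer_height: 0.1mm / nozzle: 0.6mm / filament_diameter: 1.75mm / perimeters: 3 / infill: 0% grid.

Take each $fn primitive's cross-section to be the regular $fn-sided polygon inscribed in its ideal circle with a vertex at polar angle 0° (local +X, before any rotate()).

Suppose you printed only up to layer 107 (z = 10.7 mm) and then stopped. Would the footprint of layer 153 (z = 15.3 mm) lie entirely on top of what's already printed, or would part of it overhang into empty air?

entirely on top

Compare the two slices. At z = 10.7: the r=2.5 cylinder gives a regular 32-gon of circumradius 2.5 (constant along its height) (area = (32/2)·2.500²·sin(360°/32) = 19.51 mm²); the cube at (3, 13.5) is absent (z outside [13, 25]); After the difference (first − rest): none of the subtracted shapes is present at this height, so the r=2.5 cylinder is unchanged — area = 19.51 mm²; (whole slice rotated 75° about Z — lengths, areas and connectivity unchanged). At z = 15.3: the r=2.5 cylinder contributes a regular 32-gon of circumradius 2.5 (area = (32/2)·2.500²·sin(360°/32) = 19.51 mm²); the 9×12.5 cube at (3, 13.5) contributes its full rectangle (area 112.50 mm²); Subtracting the remaining from the first: starting from the r=2.5 cylinder (19.51 mm²), the 9×12.5 cube at (3, 13.5) misses the remaining region (no effect) — area = 19.51 mm²; (rotated 75° about Z; rotation is an isometry so areas/perimeters/island counts are preserved). Checking containment: the cross-section at z = 15.3 is a subset of the cross-section at z = 10.7.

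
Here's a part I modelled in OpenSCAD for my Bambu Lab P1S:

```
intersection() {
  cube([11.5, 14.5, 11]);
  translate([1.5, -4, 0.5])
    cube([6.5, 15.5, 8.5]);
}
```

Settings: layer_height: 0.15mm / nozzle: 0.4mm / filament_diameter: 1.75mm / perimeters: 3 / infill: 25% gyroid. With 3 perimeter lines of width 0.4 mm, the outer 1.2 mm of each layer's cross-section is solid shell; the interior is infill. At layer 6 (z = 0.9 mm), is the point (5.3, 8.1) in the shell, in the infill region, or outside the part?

At z = 0.9 mm: the cube (footprint 11.5×14.5) is included at this height; the cube at (1.5, -4) is present — its section is the full 6.5×15.5 rectangle; After intersecting: the 6.5×15.5 cube at (1.5, -4) partially overlaps the 11.5×14.5 cube; clipping to the common part keeps 74.75 mm² — 1 connected region. Overall, the cross-section is a single solid region. The nearest boundary edge runs (8.00, 11.50)→(8.00, 0.00); distance from the point to it = 2.70 mm. The point is inside the cross-section and 2.70 mm from the nearest boundary — more than the 1.2 mm shell width (3 × 0.4), so it's in the infill interior.

infill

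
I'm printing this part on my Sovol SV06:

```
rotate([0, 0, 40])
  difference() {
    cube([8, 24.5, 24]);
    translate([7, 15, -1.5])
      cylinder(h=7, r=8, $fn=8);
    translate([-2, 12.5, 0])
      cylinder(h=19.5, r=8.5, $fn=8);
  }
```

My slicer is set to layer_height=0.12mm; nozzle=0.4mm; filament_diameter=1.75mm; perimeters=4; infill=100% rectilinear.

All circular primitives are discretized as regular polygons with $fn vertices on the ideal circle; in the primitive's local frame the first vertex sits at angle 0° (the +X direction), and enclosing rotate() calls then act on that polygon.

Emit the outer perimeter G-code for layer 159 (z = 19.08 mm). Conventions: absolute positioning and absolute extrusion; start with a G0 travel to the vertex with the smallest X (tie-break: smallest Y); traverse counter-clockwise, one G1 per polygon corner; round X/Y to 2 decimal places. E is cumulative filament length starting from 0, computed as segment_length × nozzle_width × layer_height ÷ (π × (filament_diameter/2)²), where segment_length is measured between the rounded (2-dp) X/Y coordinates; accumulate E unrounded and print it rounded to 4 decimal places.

G0 X-15.75 Y18.77 Z19.08
G1 X-12.97 Y15.45 E0.0864
G1 X-8.83 Y16.76 E0.1731
G1 X-3.06 Y13.75 E0.3029
G1 X-1.10 Y7.55 E0.4327
G1 X-3.10 Y3.70 E0.5193
G1 X0.00 Y0.00 E0.6156
G1 X6.13 Y5.14 E0.7753
G1 X-9.62 Y23.91 E1.2642
G1 X-15.75 Y18.77 E1.4239

At z = 19.08 mm: the cube (footprint 8×24.5) is included at this height; the cylinder at (7, 15) does not reach this height (z outside [-1.5, 5.5]); the cylinder at (-2, 12.5): section is a regular 8-gon, circumradius r=8.5; After the difference (first − rest): starting from the 8×24.5 cube, the r=8.5 cylinder at (-2, 12.5) partially overlaps it — only the 69.83 mm² overlap (of its 204.35 mm²) is removed, clipping the outline — 1 connected region; (rotated 40° about Z; rotation is an isometry so areas/perimeters/island counts are preserved). The outline is a single polygon with 9 vertices. Extrusion per mm of travel: 0.4 × 0.12 / (π × 0.875²) = 0.019956. Accumulating E over each segment gives final E = 1.4239.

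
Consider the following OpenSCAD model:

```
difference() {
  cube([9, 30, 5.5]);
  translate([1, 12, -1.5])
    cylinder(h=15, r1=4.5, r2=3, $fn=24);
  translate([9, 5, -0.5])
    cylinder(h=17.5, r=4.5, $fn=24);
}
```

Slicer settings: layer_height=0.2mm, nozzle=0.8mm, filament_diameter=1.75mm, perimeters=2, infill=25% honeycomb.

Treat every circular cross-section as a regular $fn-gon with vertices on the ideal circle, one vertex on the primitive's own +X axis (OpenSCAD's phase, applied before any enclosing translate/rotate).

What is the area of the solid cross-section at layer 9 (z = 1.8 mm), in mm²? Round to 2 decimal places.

203.34 mm²

At z = 1.8 mm: the cube (footprint 9×30) is included at this height (area 270.00 mm²); the cone at (1, 12) contributes a regular 24-gon of circumradius 4.170 (interpolated between r1=4.5 and r2=3 at t=0.220) (area = (24/2)·4.170²·sin(360°/24) = 54.01 mm²); the cylinder at (9, 5): section is a regular 24-gon, circumradius r=4.5 (area = (24/2)·4.500²·sin(360°/24) = 62.89 mm²); Subtracting the remaining from the first: starting from the 9×30 cube (270.00 mm²), the cone at (1, 12) partially overlaps it — only the 35.21 mm² overlap (of its 54.01 mm²) is removed, clipping the outline; the r=4.5 cylinder at (9, 5) partially overlaps it — only the 31.45 mm² overlap (of its 62.89 mm²) is removed, clipping the outline — area = 203.34 mm². Overall, the cross-section is a single solid region. Net area = 203.34 mm².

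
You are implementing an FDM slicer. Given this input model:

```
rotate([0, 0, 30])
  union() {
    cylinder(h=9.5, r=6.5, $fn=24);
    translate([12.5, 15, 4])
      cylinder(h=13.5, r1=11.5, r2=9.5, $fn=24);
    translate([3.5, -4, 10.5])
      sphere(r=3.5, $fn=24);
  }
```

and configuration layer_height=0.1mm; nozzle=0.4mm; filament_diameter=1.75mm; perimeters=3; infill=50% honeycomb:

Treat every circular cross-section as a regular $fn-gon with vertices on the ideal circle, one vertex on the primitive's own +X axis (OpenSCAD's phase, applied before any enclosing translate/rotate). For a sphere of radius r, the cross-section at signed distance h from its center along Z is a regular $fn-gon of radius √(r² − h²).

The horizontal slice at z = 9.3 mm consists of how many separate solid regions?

At z = 9.3 mm: the cylinder: section is a regular 24-gon, circumradius r=6.5; the cone at (12.5, 15) (r1=11.5→r2=9.5) has section circumradius 10.715 here — a regular 24-gon; the r=3.5 sphere at (3.5, -4) slices to a regular 24-gon of circumradius 3.288 (√(r²−h²) with h=1.2 from center); Combining (union): the regions partially overlap (shared area 22.41 mm²), so overlapping operands fuse into one piece — 2 connected regions; (rotated 30° about Z; rotation is an isometry so areas/perimeters/island counts are preserved). The result has 2 disconnected regions.

2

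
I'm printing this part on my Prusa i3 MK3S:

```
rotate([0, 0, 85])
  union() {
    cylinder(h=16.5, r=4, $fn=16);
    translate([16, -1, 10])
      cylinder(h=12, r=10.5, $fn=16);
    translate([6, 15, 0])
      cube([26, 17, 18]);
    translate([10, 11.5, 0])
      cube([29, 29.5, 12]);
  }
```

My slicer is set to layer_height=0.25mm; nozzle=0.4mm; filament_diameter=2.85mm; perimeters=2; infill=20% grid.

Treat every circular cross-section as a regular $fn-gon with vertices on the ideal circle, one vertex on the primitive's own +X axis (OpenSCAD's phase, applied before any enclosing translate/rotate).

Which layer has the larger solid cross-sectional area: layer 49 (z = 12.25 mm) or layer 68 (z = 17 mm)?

layer 49 (z = 12.25 mm)

Layer 49 (z = 12.25): the r=4 cylinder gives a regular 16-gon of circumradius 4 (constant along its height) (area = (16/2)·4.000²·sin(360°/16) = 48.98 mm²); the cylinder at (16, -1): section is a regular 16-gon, circumradius r=10.5 (area = (16/2)·10.500²·sin(360°/16) = 337.53 mm²); the 26×17 cube at (6, 15) contributes its full rectangle (area 442.00 mm²); the cube at (10, 11.5) is not intersected at this z (z outside [0, 12]); Combining (union): the 3 present regions are separate (no shared area or edge), so areas and boundary lengths simply add and each stays a separate island — area = 828.51 mm²; (rotated 85° about Z; rotation is an isometry so areas/perimeters/island counts are preserved). So its area = 828.51 mm². Layer 68 (z = 17): the cylinder is absent (z outside [0, 16.5]); the r=10.5 cylinder at (16, -1) gives a regular 16-gon of circumradius 10.5 (constant along its height) (area = (16/2)·10.500²·sin(360°/16) = 337.53 mm²); the 26×17 cube at (6, 15) contributes its full rectangle (area 442.00 mm²); the cube at (10, 11.5) is absent (z outside [0, 12]); Merging all regions: the 2 present regions are separate (no shared area or edge), so areas and boundary lengths simply add and each stays a separate island — area = 779.53 mm²; (rotated 85° about Z; rotation is an isometry so areas/perimeters/island counts are preserved). So its area = 779.53 mm². Layer 49 is larger (828.51 vs 779.53 mm²).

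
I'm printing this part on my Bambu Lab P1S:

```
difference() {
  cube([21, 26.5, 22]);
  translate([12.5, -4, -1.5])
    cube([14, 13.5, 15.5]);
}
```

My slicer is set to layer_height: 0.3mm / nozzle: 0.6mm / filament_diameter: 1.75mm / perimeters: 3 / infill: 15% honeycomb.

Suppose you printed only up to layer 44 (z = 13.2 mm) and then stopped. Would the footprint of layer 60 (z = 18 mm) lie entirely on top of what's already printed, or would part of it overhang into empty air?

Compare the two slices. At z = 13.2: the cube is present — its section is the full 21×26.5 rectangle (area 556.50 mm²); the 14×13.5 cube at (12.5, -4) contributes its full rectangle (area 189.00 mm²); After the difference (first − rest): starting from the 21×26.5 cube (556.50 mm²), the 14×13.5 cube at (12.5, -4) partially overlaps it — only the 80.75 mm² overlap (of its 189.00 mm²) is removed, clipping the outline — area = 475.75 mm². At z = 18: the cube (footprint 21×26.5) is included at this height (area 556.50 mm²); the cube at (12.5, -4) does not reach this height (z outside [-1.5, 14]); Subtracting the remaining from the first: none of the subtracted shapes is present at this height, so the 21×26.5 cube is unchanged — area = 556.50 mm². Checking containment: at z = 18 the cross-section extends beyond the z = 13.2 cross-section by about 80.75 mm².

part overhangs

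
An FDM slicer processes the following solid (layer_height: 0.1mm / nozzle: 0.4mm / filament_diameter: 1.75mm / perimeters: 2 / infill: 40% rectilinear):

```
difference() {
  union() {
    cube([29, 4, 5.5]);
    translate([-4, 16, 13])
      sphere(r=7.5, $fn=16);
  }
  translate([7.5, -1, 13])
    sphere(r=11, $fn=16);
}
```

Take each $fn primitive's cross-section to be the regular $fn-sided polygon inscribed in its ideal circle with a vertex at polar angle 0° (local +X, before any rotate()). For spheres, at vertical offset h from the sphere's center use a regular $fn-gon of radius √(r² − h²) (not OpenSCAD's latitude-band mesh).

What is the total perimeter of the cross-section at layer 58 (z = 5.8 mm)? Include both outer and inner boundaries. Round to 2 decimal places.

13.11 mm

At z = 5.8 mm: the cube is absent (z outside [0, 5.5]); the r=7.5 sphere at (-4, 16) contributes a regular 16-gon of circumradius √(7.5²−7.2²) = 2.100 (perimeter = 2·16·2.100·sin(180°/16) = 13.11 mm); Merging all regions: only the r=7.5 sphere at (-4, 16) is present, so the union is just that shape — boundary = 13.11 mm; the sphere at (7.5, -1): section is a regular 16-gon, circumradius = √(r²−h²) = √(11²−7.2²) = 8.316 (perimeter = 2·16·8.316·sin(180°/16) = 51.92 mm); Taking the first minus the rest: starting from the result so far, the r=11 sphere at (7.5, -1) misses the remaining region (no effect) — boundary = 13.11 mm. Overall, the cross-section is a single solid region. Total boundary length (outer) = 13.11 mm.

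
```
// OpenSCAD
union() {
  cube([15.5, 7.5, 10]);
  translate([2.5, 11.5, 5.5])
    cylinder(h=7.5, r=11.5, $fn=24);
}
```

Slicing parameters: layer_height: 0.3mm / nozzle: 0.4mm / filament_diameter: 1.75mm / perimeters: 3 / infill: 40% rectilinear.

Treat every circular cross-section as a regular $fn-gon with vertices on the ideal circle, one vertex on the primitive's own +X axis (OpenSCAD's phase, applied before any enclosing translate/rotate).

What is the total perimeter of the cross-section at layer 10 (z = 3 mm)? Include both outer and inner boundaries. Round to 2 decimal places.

46.00 mm

At z = 3 mm: the cube is present — its section is the full 15.5×7.5 rectangle (perimeter 46.00 mm); the cylinder at (2.5, 11.5) is absent (z outside [5.5, 13]); Combining (union): only the 15.5×7.5 cube is present, so the union is just that shape — boundary = 46.00 mm. Overall, the cross-section is a single solid region. Total boundary length (outer) = 46.00 mm.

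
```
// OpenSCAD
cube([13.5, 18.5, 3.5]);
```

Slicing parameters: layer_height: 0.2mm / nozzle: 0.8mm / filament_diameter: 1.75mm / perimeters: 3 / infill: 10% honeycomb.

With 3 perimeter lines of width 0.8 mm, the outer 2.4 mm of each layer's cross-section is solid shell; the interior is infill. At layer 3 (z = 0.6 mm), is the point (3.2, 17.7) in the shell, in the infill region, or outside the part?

shell

At z = 0.6 mm: the cube is present — its section is the full 13.5×18.5 rectangle. Overall, the cross-section is a single solid region. The nearest boundary edge runs (13.50, 18.50)→(0.00, 18.50); distance from the point to it = 0.80 mm. The point is inside the cross-section, 0.80 mm from the nearest boundary — within the 2.4 mm shell band (3 × 0.8).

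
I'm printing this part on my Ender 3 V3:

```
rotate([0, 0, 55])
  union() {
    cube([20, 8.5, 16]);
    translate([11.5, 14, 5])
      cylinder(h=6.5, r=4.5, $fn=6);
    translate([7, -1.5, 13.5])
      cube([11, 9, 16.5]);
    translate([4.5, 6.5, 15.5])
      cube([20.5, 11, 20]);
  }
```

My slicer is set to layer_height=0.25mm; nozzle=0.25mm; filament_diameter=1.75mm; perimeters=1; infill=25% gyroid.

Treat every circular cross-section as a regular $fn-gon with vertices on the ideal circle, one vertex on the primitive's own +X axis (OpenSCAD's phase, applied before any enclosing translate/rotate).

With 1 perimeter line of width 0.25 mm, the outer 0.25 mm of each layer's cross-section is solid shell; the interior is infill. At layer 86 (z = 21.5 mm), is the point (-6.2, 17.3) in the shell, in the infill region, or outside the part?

At z = 21.5 mm: the cube does not reach this height (z outside [0, 16]); the cylinder at (11.5, 14) does not reach this height (z outside [5, 11.5]); the cube at (7, -1.5) is present — its section is the full 11×9 rectangle; the cube at (4.5, 6.5) is present — its section is the full 20.5×11 rectangle; Combining (union): the regions partially overlap (shared area 11.00 mm²), so overlapping operands fuse into one piece — 1 connected region; (whole slice rotated 55° about Z — lengths, areas and connectivity unchanged). Overall, the cross-section is a single solid region. Undo the 55° rotation: the query point maps to (10.615, 15.002) in the un-rotated model frame. The nearest boundary edge runs (4.50, 17.50)→(25.00, 17.50); distance from the point to it = 2.50 mm. The point is inside the cross-section and 2.50 mm from the nearest boundary — more than the 0.25 mm shell width (1 × 0.25), so it's in the infill interior.

infill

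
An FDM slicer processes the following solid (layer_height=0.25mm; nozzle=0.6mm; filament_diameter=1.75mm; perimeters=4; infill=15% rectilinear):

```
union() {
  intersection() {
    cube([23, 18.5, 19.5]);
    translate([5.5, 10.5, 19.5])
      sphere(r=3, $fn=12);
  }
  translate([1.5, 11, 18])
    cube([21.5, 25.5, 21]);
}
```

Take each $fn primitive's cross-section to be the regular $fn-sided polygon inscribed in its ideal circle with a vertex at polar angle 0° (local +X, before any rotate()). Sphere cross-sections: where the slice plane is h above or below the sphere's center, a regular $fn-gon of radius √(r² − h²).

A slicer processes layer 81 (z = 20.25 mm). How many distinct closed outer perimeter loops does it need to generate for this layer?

1

At z = 20.25 mm: the cube is not intersected at this z (z outside [0, 19.5]); the r=3 sphere at (5.5, 10.5) slices to a regular 12-gon of circumradius 2.905 (√(r²−h²) with h=0.75 from center); Keeping only the common overlap: at least one operand is absent at this height, so nothing remains; the cube at (1.5, 11) (footprint 21.5×25.5) is included at this height; Merging all regions: only the 21.5×25.5 cube at (1.5, 11) is present, so the union is just that shape — 1 connected region. The result has 1 disconnected region.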